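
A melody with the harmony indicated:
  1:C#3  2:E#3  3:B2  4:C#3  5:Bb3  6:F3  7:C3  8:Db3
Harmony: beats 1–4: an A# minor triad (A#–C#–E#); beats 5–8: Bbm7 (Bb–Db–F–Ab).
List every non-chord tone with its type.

B2 (beat 3) — appoggiatura; C3 (beat 7) — appoggiatura.

The harmony at that moment is A# minor triad (A#, C#, E#); B2 is not a chord tone.
It is approached by leap down from E#3 and left by step up to C#3.
Leap in, step out — an appoggiatura.
The harmony at that moment is Bb minor seventh chord (Bb, Db, F, Ab); C3 is not a chord tone.
It is approached by leap down from F3 and left by step up to Db3.
Leap in, step out — an appoggiatura.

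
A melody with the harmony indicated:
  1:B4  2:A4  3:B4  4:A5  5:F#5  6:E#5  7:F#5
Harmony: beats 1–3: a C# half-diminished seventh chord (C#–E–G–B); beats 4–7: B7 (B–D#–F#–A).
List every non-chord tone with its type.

The harmony at that moment is C# half-diminished seventh chord (C#, E, G, B); A4 is not a chord tone.
It is approached by step down from B4 and left by step up to B4.
Step away and step back to the same note — a neighbor tone (lower neighbor).
The harmony at that moment is B dominant seventh chord (B, D#, F#, A); E#5 is not a chord tone.
It is approached by step down from F#5 and left by step up to F#5.
Step away and step back to the same note — a neighbor tone (lower neighbor).

A4 (beat 2) — neighbor tone; E#5 (beat 6) — neighbor tone.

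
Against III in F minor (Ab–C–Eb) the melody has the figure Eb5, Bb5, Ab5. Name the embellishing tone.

The harmony at that moment is Ab major triad (Ab, C, Eb); Bb5 is not a chord tone.
It is approached by leap up from Eb5 and left by step down to Ab5.
Leap in, step out — an appoggiatura.

Bb5 is an appoggiatura.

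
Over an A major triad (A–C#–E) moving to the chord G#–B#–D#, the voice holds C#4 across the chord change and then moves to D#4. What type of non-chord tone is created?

The harmony at that moment is G# major triad (G#, B#, D#); C#4 is not a chord tone.
It is held over (the same pitch as the preceding C#4) and left by step up to D#4.
Held over from the previous chord and resolving up by step — a retardation.

C#4 is a retardation.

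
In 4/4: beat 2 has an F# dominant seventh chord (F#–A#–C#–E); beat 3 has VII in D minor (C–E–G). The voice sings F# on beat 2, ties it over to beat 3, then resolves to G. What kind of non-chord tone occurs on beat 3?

Retardation.

The harmony at that moment is C major triad (C, E, G); F# is not a chord tone.
It is held over (the same pitch as the preceding F#) and left by step up to G.
Held over from the previous chord and resolving up by step — a retardation.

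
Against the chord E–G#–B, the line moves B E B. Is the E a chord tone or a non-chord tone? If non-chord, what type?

E major triad contains E, G#, B; E is the root, so it is a chord tone.

Chord tone (the root of E major triad).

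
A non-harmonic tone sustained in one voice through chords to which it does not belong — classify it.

Pedal tone.

Approach: none. Departure: none — a single pitch is sustained while the chords change around it, passing through harmonies that do not contain it.
No melodic motion at all; the dissonance is created entirely by the moving harmonies against the stationary note — a pedal tone (pedal point).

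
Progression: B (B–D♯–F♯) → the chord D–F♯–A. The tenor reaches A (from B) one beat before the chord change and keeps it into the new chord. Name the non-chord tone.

A is an anticipation.

The harmony at that moment is B major triad (B, D♯, F♯); A is not a chord tone.
It is approached by step down from B and then sustained as the same pitch into the next harmony.
Arriving early and becoming a chord tone when the harmony changes — an anticipation.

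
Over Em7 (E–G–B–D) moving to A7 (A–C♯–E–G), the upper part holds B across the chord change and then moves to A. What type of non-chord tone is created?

The harmony at that moment is A dominant seventh chord (A, C♯, E, G); B is not a chord tone.
It is held over (the same pitch as the preceding B) and left by step down to A.
Held over from the previous chord and resolving down by step — a suspension.

B is a suspension.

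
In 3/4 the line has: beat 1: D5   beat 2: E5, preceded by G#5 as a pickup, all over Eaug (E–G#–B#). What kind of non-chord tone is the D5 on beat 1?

Appoggiatura.

The harmony at that moment is E augmented triad (E, G#, B#); D5 is not a chord tone.
It is approached by leap down from G#5 and left by step up to E5.
Leap in, step out, metrically accented — an appoggiatura.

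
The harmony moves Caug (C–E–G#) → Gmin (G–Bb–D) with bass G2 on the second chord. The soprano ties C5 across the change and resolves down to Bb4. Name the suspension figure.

At the second chord the bass is G2. The suspended C5 lies a fourth above the bass; after resolving down by step to Bb4, the interval above the bass becomes a third.
Suspension figures are named by those two intervals: 4–3.

4–3 suspension.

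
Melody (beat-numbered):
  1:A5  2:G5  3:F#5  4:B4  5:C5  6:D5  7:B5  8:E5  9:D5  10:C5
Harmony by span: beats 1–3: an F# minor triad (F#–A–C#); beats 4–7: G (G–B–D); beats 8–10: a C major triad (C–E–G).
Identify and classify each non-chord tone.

G5 (beat 2) — passing tone; C5 (beat 5) — passing tone; D5 (beat 9) — passing tone.

The harmony at that moment is F# minor triad (F#, A, C#); G5 is not a chord tone.
It is approached by step down from A5 and left by step down to F#5.
Step in, step out in the same direction — a passing tone.
The harmony at that moment is G major triad (G, B, D); C5 is not a chord tone.
It is approached by step up from B4 and left by step up to D5.
Step in, step out in the same direction — a passing tone.
The harmony at that moment is C major triad (C, E, G); D5 is not a chord tone.
It is approached by step down from E5 and left by step down to C5.
Step in, step out in the same direction — a passing tone.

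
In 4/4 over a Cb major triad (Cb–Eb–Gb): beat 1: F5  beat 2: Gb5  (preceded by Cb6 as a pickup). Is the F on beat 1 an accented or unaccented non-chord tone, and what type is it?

The harmony at that moment is Cb major triad (Cb, Eb, Gb); F5 is not a chord tone.
It is approached by leap down from Cb6 and left by step up to Gb5.
Leap in, step out — an appoggiatura.
It falls on the downbeat, so it is accented.

Accented appoggiatura.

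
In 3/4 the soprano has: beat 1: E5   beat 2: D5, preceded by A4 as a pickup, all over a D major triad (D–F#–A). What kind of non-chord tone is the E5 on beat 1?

The harmony at that moment is D major triad (D, F#, A); E5 is not a chord tone.
It is approached by leap up from A4 and left by step down to D5.
Leap in, step out, metrically accented — an appoggiatura.

Appoggiatura.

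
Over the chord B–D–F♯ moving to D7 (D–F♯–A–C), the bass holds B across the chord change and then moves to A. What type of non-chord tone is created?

B is a suspension.

The harmony at that moment is D dominant seventh chord (D, F♯, A, C); B is not a chord tone.
It is held over (the same pitch as the preceding B) and left by step down to A.
Held over from the previous chord and resolving down by step — a suspension.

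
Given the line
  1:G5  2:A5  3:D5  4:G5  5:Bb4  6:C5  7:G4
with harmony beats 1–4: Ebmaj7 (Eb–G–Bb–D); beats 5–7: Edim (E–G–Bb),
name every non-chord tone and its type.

A5 (beat 2) — escape tone; C5 (beat 6) — escape tone.

The harmony at that moment is Eb major seventh chord (Eb, G, Bb, D); A5 is not a chord tone.
It is approached by step up from G5 and left by leap down to D5.
Step in, leap out — an escape tone.
The harmony at that moment is E diminished triad (E, G, Bb); C5 is not a chord tone.
It is approached by step up from Bb4 and left by leap down to G4.
Step in, leap out — an escape tone.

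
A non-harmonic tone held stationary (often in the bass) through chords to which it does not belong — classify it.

Pedal tone.

Approach: none. Departure: none — a single pitch is sustained while the chords change around it, passing through harmonies that do not contain it.
No melodic motion at all; the dissonance is created entirely by the moving harmonies against the stationary note — a pedal tone (pedal point).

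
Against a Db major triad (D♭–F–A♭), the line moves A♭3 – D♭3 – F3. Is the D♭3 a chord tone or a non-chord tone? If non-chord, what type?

Db major triad contains D♭, F, A♭; D♭ is the root, so it is a chord tone.

Chord tone (the root of Db major triad).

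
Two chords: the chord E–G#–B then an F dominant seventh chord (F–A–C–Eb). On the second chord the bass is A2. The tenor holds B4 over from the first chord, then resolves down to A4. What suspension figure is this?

9–8 suspension.

At the second chord the bass is A2. The suspended B4 lies a ninth above the bass; after resolving down by step to A4, the interval above the bass becomes an octave.
Suspension figures are named by those two intervals: 9–8.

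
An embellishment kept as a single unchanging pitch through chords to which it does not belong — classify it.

Approach: none. Departure: none — a single pitch is sustained while the chords change around it, passing through harmonies that do not contain it.
No melodic motion at all; the dissonance is created entirely by the moving harmonies against the stationary note — a pedal tone (pedal point).

Pedal tone.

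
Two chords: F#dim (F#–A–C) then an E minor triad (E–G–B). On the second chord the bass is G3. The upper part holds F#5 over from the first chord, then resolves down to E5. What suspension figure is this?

7–6 suspension.

At the second chord the bass is G3. The suspended F#5 lies a seventh above the bass; after resolving down by step to E5, the interval above the bass becomes a sixth.
Suspension figures are named by those two intervals: 7–6.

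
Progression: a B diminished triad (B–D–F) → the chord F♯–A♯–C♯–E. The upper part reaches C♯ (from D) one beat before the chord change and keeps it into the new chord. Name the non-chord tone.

The harmony at that moment is B diminished triad (B, D, F); C♯ is not a chord tone.
It is approached by step down from D and then sustained as the same pitch into the next harmony.
Arriving early and becoming a chord tone when the harmony changes — an anticipation.

C♯ is an anticipation.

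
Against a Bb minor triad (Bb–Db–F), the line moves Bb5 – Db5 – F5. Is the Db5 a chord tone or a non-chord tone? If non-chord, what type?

Bb minor triad contains Bb, Db, F; Db is the third, so it is a chord tone.

Chord tone (the third of Bb minor triad).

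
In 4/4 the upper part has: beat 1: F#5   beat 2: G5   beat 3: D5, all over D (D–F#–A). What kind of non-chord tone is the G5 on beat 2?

The harmony at that moment is D major triad (D, F#, A); G5 is not a chord tone.
It is approached by step up from F#5 and left by leap down to D5.
Step in, leap out, on a weak beat — an escape tone.

Escape tone.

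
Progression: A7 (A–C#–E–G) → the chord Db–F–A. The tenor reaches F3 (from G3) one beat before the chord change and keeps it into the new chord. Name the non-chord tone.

The harmony at that moment is A dominant seventh chord (A, C#, E, G); F3 is not a chord tone.
It is approached by step down from G3 and then sustained as the same pitch into the next harmony.
Arriving early and becoming a chord tone when the harmony changes — an anticipation.

F3 is an anticipation.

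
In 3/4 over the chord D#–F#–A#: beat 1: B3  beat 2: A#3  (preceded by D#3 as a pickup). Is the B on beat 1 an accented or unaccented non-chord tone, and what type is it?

Accented appoggiatura.

The harmony at that moment is D# minor triad (D#, F#, A#); B3 is not a chord tone.
It is approached by leap up from D#3 and left by step down to A#3.
Leap in, step out — an appoggiatura.
It falls on the downbeat, so it is accented.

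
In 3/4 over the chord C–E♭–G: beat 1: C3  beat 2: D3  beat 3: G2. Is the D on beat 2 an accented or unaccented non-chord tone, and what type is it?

Unaccented escape tone.

The harmony at that moment is C minor triad (C, E♭, G); D3 is not a chord tone.
It is approached by step up from C3 and left by leap down to G2.
Step in, leap out — an escape tone.
It falls on a weak beat, so it is unaccented.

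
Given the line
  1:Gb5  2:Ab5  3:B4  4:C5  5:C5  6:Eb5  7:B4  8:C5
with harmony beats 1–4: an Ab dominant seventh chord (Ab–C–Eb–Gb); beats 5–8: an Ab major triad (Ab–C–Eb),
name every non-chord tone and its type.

B4 (beat 3) — appoggiatura; B4 (beat 7) — appoggiatura.

The harmony at that moment is Ab dominant seventh chord (Ab, C, Eb, Gb); B4 is not a chord tone.
It is approached by leap down from Ab5 and left by step up to C5.
Leap in, step out — an appoggiatura.
The harmony at that moment is Ab major triad (Ab, C, Eb); B4 is not a chord tone.
It is approached by leap down from Eb5 and left by step up to C5.
Leap in, step out — an appoggiatura.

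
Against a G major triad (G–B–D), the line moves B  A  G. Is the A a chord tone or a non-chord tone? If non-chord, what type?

Non-chord tone — a passing tone.

The harmony at that moment is G major triad (G, B, D); A is not a chord tone.
It is approached by step down from B and left by step down to G.
Step in, step out in the same direction — a passing tone.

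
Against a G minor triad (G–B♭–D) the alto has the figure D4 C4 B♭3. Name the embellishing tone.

The harmony at that moment is G minor triad (G, B♭, D); C4 is not a chord tone.
It is approached by step down from D4 and left by step down to B♭3.
Step in, step out in the same direction — a passing tone.

C4 is a passing tone.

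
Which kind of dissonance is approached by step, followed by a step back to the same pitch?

Neighbor tone.

Approach: by step. Departure: by step in the opposite direction, back to the starting pitch.
Stepwise on both sides but reversing to return to the same chord tone — a neighbor tone. (Had it continued onward in the same direction it would be a passing tone instead.)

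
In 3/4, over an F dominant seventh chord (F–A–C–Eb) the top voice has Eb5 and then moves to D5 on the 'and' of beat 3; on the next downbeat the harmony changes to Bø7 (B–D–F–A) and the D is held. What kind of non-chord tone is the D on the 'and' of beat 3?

Anticipation.

The harmony at that moment is F dominant seventh chord (F, A, C, Eb); D5 is not a chord tone.
It is approached by step down from Eb5 and then sustained as the same pitch into the next harmony.
Arriving early and becoming a chord tone when the harmony changes — an anticipation.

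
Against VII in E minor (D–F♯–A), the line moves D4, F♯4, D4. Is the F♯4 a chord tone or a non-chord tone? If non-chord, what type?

Chord tone (the third of D major triad).

D major triad contains D, F♯, A; F♯ is the third, so it is a chord tone.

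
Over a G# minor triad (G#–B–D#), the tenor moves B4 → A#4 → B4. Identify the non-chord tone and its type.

A#4 is a neighbor tone.

The harmony at that moment is G# minor triad (G#, B, D#); A#4 is not a chord tone.
It is approached by step down from B4 and left by step up to B4.
Step away and step back to the same note — a neighbor tone (lower neighbor).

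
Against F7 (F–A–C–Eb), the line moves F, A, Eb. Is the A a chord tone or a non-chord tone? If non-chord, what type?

Chord tone (the third of F dominant seventh chord).

F dominant seventh chord contains F, A, C, Eb; A is the third, so it is a chord tone.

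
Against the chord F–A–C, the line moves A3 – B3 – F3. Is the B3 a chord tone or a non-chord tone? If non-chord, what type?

Non-chord tone — an escape tone.

The harmony at that moment is F major triad (F, A, C); B3 is not a chord tone.
It is approached by step up from A3 and left by leap down to F3.
Step in, leap out — an escape tone.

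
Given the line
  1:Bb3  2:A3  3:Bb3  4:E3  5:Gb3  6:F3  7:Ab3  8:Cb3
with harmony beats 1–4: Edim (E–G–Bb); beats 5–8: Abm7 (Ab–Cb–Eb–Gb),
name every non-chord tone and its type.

A3 (beat 2) — neighbor tone; F3 (beat 6) — escape tone.

The harmony at that moment is E diminished triad (E, G, Bb); A3 is not a chord tone.
It is approached by step down from Bb3 and left by step up to Bb3.
Step away and step back to the same note — a neighbor tone (lower neighbor).
The harmony at that moment is Ab minor seventh chord (Ab, Cb, Eb, Gb); F3 is not a chord tone.
It is approached by step down from Gb3 and left by leap up to Ab3.
Step in, leap out — an escape tone.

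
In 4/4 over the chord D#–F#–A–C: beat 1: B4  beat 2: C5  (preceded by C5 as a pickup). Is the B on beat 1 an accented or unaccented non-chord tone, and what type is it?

Accented neighbor tone.

The harmony at that moment is D# diminished seventh chord (D#, F#, A, C); B4 is not a chord tone.
It is approached by step down from C5 and left by step up to C5.
Step away and step back to the same note — a neighbor tone (lower neighbor).
It falls on the downbeat, so it is accented.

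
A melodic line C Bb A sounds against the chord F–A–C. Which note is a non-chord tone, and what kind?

The harmony at that moment is F major triad (F, A, C); Bb is not a chord tone.
It is approached by step down from C and left by step down to A.
Step in, step out in the same direction — a passing tone.

Bb is a passing tone.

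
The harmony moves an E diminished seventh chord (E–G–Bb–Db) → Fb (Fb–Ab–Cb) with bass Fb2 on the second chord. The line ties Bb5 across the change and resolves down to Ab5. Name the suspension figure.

At the second chord the bass is Fb2. The suspended Bb5 lies a fourth above the bass; after resolving down by step to Ab5, the interval above the bass becomes a third.
Suspension figures are named by those two intervals: 4–3.

4–3 suspension.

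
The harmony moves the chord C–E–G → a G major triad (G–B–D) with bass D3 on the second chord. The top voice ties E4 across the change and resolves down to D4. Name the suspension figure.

At the second chord the bass is D3. The suspended E4 lies a ninth above the bass; after resolving down by step to D4, the interval above the bass becomes an octave.
Suspension figures are named by those two intervals: 9–8.

9–8 suspension.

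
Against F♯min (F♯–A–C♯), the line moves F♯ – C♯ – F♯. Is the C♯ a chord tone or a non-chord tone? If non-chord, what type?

Chord tone (the fifth of F# minor triad).

F# minor triad contains F♯, A, C♯; C♯ is the fifth, so it is a chord tone.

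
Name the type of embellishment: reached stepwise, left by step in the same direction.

Passing tone.

Approach: by step. Departure: by step, continuing in the same direction.
Stepwise on both sides with no change of direction means the note fills in the space between two different chord tones — a passing tone. (Had it turned back to its starting note it would be a neighbor tone instead.)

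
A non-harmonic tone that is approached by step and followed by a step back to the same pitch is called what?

Neighbor tone.

Approach: by step. Departure: by step in the opposite direction, back to the starting pitch.
Stepwise on both sides but reversing to return to the same chord tone — a neighbor tone. (Had it continued onward in the same direction it would be a passing tone instead.)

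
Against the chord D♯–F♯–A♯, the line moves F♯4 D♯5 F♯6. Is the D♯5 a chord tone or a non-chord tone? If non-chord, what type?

D# minor triad contains D♯, F♯, A♯; D♯ is the root, so it is a chord tone.

Chord tone (the root of D# minor triad).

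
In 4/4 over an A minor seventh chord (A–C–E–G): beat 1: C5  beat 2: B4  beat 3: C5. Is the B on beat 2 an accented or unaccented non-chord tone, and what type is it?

Unaccented neighbor tone.

The harmony at that moment is A minor seventh chord (A, C, E, G); B4 is not a chord tone.
It is approached by step down from C5 and left by step up to C5.
Step away and step back to the same note — a neighbor tone (lower neighbor).
It falls on a weak beat, so it is unaccented.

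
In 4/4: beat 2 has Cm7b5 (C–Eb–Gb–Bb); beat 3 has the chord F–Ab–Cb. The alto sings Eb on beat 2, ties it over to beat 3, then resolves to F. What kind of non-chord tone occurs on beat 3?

The harmony at that moment is F diminished triad (F, Ab, Cb); Eb is not a chord tone.
It is held over (the same pitch as the preceding Eb) and left by step up to F.
Held over from the previous chord and resolving up by step — a retardation.

Retardation.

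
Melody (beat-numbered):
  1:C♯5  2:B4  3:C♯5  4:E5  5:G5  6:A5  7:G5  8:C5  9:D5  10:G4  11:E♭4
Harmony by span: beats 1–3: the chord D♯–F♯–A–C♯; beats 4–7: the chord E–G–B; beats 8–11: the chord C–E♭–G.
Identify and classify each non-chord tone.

The harmony at that moment is D♯ half-diminished seventh chord (D♯, F♯, A, C♯); B4 is not a chord tone.
It is approached by step down from C♯5 and left by step up to C♯5.
Step away and step back to the same note — a neighbor tone (lower neighbor).
The harmony at that moment is E minor triad (E, G, B); A5 is not a chord tone.
It is approached by step up from G5 and left by step down to G5.
Step away and step back to the same note — a neighbor tone (upper neighbor).
The harmony at that moment is C minor triad (C, E♭, G); D5 is not a chord tone.
It is approached by step up from C5 and left by leap down to G4.
Step in, leap out — an escape tone.

B4 (beat 2) — neighbor tone; A5 (beat 6) — neighbor tone; D5 (beat 9) — escape tone.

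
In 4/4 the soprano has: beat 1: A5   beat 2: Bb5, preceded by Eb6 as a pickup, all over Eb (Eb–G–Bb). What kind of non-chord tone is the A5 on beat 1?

The harmony at that moment is Eb major triad (Eb, G, Bb); A5 is not a chord tone.
It is approached by leap down from Eb6 and left by step up to Bb5.
Leap in, step out, metrically accented — an appoggiatura.

Appoggiatura.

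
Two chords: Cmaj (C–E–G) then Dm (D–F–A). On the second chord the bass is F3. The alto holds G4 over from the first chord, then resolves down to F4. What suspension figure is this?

9–8 suspension.

At the second chord the bass is F3. The suspended G4 lies a ninth above the bass; after resolving down by step to F4, the interval above the bass becomes an octave.
Suspension figures are named by those two intervals: 9–8.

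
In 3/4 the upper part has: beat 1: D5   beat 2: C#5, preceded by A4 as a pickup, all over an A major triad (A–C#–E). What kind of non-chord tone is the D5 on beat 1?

Appoggiatura.

The harmony at that moment is A major triad (A, C#, E); D5 is not a chord tone.
It is approached by leap up from A4 and left by step down to C#5.
Leap in, step out, metrically accented — an appoggiatura.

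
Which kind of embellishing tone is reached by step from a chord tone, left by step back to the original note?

Approach: by step. Departure: by step in the opposite direction, back to the starting pitch.
Stepwise on both sides but reversing to return to the same chord tone — a neighbor tone. (Had it continued onward in the same direction it would be a passing tone instead.)

Neighbor tone.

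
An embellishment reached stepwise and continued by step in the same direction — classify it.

Approach: by step. Departure: by step, continuing in the same direction.
Stepwise on both sides with no change of direction means the note fills in the space between two different chord tones — a passing tone. (Had it turned back to its starting note it would be a neighbor tone instead.)

Passing tone.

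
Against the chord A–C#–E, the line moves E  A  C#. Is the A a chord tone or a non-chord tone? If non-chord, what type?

Chord tone (the root of A major triad).

A major triad contains A, C#, E; A is the root, so it is a chord tone.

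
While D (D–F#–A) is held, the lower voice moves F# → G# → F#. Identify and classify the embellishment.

G# is a neighbor tone.

The harmony at that moment is D major triad (D, F#, A); G# is not a chord tone.
It is approached by step up from F# and left by step down to F#.
Step away and step back to the same note — a neighbor tone (upper neighbor).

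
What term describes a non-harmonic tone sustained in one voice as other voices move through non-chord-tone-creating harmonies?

Pedal tone.

Approach: none. Departure: none — a single pitch is sustained while the chords change around it, passing through harmonies that do not contain it.
No melodic motion at all; the dissonance is created entirely by the moving harmonies against the stationary note — a pedal tone (pedal point).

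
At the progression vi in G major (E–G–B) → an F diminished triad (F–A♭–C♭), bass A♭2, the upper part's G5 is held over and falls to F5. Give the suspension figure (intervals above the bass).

At the second chord the bass is A♭2. The suspended G5 lies a seventh above the bass; after resolving down by step to F5, the interval above the bass becomes a sixth.
Suspension figures are named by those two intervals: 7–6.

7–6 suspension.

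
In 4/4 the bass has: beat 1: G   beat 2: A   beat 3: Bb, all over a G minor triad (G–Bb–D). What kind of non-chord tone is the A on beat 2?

Passing tone.

The harmony at that moment is G minor triad (G, Bb, D); A is not a chord tone.
It is approached by step up from G and left by step up to Bb.
Step in, step out in the same direction — a passing tone.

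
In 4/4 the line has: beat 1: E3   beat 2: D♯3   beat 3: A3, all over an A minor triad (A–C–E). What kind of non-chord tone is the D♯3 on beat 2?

The harmony at that moment is A minor triad (A, C, E); D♯3 is not a chord tone.
It is approached by step down from E3 and left by leap up to A3.
Step in, leap out, on a weak beat — an escape tone.

Escape tone.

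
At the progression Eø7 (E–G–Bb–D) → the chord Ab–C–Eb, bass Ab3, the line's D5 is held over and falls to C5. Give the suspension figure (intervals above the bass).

4–3 suspension.

At the second chord the bass is Ab3. The suspended D5 lies a fourth above the bass; after resolving down by step to C5, the interval above the bass becomes a third.
Suspension figures are named by those two intervals: 4–3.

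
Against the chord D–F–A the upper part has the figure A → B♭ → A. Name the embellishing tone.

B♭ is a neighbor tone.

The harmony at that moment is D minor triad (D, F, A); B♭ is not a chord tone.
It is approached by step up from A and left by step down to A.
Step away and step back to the same note — a neighbor tone (upper neighbor).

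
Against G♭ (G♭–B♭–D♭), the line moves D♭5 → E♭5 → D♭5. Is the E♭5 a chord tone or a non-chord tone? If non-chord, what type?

The harmony at that moment is G♭ major triad (G♭, B♭, D♭); E♭5 is not a chord tone.
It is approached by step up from D♭5 and left by step down to D♭5.
Step away and step back to the same note — a neighbor tone (upper neighbor).

Non-chord tone — a neighbor tone.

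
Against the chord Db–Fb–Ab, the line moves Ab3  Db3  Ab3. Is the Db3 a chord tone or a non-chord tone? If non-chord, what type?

Db minor triad contains Db, Fb, Ab; Db is the root, so it is a chord tone.

Chord tone (the root of Db minor triad).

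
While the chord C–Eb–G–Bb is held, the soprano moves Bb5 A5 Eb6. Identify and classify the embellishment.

The harmony at that moment is C minor seventh chord (C, Eb, G, Bb); A5 is not a chord tone.
It is approached by step down from Bb5 and left by leap up to Eb6.
Step in, leap out — an escape tone.

A5 is an escape tone.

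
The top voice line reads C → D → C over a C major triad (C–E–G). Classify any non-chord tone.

The harmony at that moment is C major triad (C, E, G); D is not a chord tone.
It is approached by step up from C and left by step down to C.
Step away and step back to the same note — a neighbor tone (upper neighbor).

D is a neighbor tone.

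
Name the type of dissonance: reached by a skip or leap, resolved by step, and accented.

Approach: by leap. Departure: by step. Metric position: strong.
Leap in, step out, in a metrically strong position — an appoggiatura. (It is the mirror image of the escape tone, which steps in and leaps out from a weak position.)

Appoggiatura.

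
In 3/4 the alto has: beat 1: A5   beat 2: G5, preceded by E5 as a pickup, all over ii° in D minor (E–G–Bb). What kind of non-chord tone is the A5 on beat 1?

The harmony at that moment is E diminished triad (E, G, Bb); A5 is not a chord tone.
It is approached by leap up from E5 and left by step down to G5.
Leap in, step out, metrically accented — an appoggiatura.

Appoggiatura.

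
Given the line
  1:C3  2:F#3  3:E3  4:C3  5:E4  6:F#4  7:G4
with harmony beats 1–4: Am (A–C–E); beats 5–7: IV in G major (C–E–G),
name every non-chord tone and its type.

The harmony at that moment is A minor triad (A, C, E); F#3 is not a chord tone.
It is approached by leap up from C3 and left by step down to E3.
Leap in, step out — an appoggiatura.
The harmony at that moment is C major triad (C, E, G); F#4 is not a chord tone.
It is approached by step up from E4 and left by step up to G4.
Step in, step out in the same direction — a passing tone.

F#3 (beat 2) — appoggiatura; F#4 (beat 6) — passing tone.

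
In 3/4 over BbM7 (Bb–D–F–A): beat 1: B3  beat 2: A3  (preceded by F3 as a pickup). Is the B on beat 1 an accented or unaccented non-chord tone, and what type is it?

The harmony at that moment is Bb major seventh chord (Bb, D, F, A); B3 is not a chord tone.
It is approached by leap up from F3 and left by step down to A3.
Leap in, step out — an appoggiatura.
It falls on the downbeat, so it is accented.

Accented appoggiatura.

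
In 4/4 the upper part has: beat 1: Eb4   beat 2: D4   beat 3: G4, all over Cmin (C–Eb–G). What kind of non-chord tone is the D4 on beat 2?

Escape tone.

The harmony at that moment is C minor triad (C, Eb, G); D4 is not a chord tone.
It is approached by step down from Eb4 and left by leap up to G4.
Step in, leap out, on a weak beat — an escape tone.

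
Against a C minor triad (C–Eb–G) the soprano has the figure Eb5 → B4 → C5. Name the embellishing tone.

B4 is an appoggiatura.

The harmony at that moment is C minor triad (C, Eb, G); B4 is not a chord tone.
It is approached by leap down from Eb5 and left by step up to C5.
Leap in, step out — an appoggiatura.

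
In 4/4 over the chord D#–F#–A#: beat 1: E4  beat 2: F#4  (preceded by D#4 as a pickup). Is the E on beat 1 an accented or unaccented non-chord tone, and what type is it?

The harmony at that moment is D# minor triad (D#, F#, A#); E4 is not a chord tone.
It is approached by step up from D#4 and left by step up to F#4.
Step in, step out in the same direction — a passing tone.
It falls on the downbeat, so it is accented.

Accented passing tone.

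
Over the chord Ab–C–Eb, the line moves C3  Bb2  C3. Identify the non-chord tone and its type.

Bb2 is a neighbor tone.

The harmony at that moment is Ab major triad (Ab, C, Eb); Bb2 is not a chord tone.
It is approached by step down from C3 and left by step up to C3.
Step away and step back to the same note — a neighbor tone (lower neighbor).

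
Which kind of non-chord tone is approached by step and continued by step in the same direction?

Passing tone.

Approach: by step. Departure: by step, continuing in the same direction.
Stepwise on both sides with no change of direction means the note fills in the space between two different chord tones — a passing tone. (Had it turned back to its starting note it would be a neighbor tone instead.)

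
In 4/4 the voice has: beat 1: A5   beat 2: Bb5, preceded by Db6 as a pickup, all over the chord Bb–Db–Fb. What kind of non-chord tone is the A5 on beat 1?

Appoggiatura.

The harmony at that moment is Bb diminished triad (Bb, Db, Fb); A5 is not a chord tone.
It is approached by leap down from Db6 and left by step up to Bb5.
Leap in, step out, metrically accented — an appoggiatura.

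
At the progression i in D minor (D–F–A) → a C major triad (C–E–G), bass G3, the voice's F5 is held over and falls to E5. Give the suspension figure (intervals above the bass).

7–6 suspension.

At the second chord the bass is G3. The suspended F5 lies a seventh above the bass; after resolving down by step to E5, the interval above the bass becomes a sixth.
Suspension figures are named by those two intervals: 7–6.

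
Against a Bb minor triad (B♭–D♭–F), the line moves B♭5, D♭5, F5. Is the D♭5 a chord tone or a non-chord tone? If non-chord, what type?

Bb minor triad contains B♭, D♭, F; D♭ is the third, so it is a chord tone.

Chord tone (the third of Bb minor triad).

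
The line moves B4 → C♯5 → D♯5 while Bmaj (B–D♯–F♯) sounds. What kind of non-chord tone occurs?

C♯5 is a passing tone.

The harmony at that moment is B major triad (B, D♯, F♯); C♯5 is not a chord tone.
It is approached by step up from B4 and left by step up to D♯5.
Step in, step out in the same direction — a passing tone.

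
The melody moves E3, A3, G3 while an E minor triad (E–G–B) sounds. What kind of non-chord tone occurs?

The harmony at that moment is E minor triad (E, G, B); A3 is not a chord tone.
It is approached by leap up from E3 and left by step down to G3.
Leap in, step out — an appoggiatura.

A3 is an appoggiatura.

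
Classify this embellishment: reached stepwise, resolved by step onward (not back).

Passing tone.

Approach: by step. Departure: by step, continuing in the same direction.
Stepwise on both sides with no change of direction means the note fills in the space between two different chord tones — a passing tone. (Had it turned back to its starting note it would be a neighbor tone instead.)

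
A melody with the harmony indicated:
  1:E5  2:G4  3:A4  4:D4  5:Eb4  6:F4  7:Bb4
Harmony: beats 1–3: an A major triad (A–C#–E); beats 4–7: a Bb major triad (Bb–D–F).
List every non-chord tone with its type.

G4 (beat 2) — appoggiatura; Eb4 (beat 5) — passing tone.

The harmony at that moment is A major triad (A, C#, E); G4 is not a chord tone.
It is approached by leap down from E5 and left by step up to A4.
Leap in, step out — an appoggiatura.
The harmony at that moment is Bb major triad (Bb, D, F); Eb4 is not a chord tone.
It is approached by step up from D4 and left by step up to F4.
Step in, step out in the same direction — a passing tone.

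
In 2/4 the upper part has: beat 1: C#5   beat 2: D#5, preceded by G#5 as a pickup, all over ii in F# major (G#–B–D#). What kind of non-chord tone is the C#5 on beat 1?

Appoggiatura.

The harmony at that moment is G# minor triad (G#, B, D#); C#5 is not a chord tone.
It is approached by leap down from G#5 and left by step up to D#5.
Leap in, step out, metrically accented — an appoggiatura.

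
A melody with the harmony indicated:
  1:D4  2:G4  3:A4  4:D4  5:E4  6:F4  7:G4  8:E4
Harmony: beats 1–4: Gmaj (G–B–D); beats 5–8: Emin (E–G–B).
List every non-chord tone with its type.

A4 (beat 3) — escape tone; F4 (beat 6) — passing tone.

The harmony at that moment is G major triad (G, B, D); A4 is not a chord tone.
It is approached by step up from G4 and left by leap down to D4.
Step in, leap out — an escape tone.
The harmony at that moment is E minor triad (E, G, B); F4 is not a chord tone.
It is approached by step up from E4 and left by step up to G4.
Step in, step out in the same direction — a passing tone.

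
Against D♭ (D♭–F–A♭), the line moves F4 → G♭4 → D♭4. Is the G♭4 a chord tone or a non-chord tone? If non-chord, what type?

The harmony at that moment is D♭ major triad (D♭, F, A♭); G♭4 is not a chord tone.
It is approached by step up from F4 and left by leap down to D♭4.
Step in, leap out — an escape tone.

Non-chord tone — an escape tone.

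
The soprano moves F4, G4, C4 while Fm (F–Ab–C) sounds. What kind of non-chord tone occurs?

The harmony at that moment is F minor triad (F, Ab, C); G4 is not a chord tone.
It is approached by step up from F4 and left by leap down to C4.
Step in, leap out — an escape tone.

G4 is an escape tone.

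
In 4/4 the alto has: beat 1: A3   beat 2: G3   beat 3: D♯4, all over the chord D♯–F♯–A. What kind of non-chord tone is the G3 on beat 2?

The harmony at that moment is D♯ diminished triad (D♯, F♯, A); G3 is not a chord tone.
It is approached by step down from A3 and left by leap up to D♯4.
Step in, leap out, on a weak beat — an escape tone.

Escape tone.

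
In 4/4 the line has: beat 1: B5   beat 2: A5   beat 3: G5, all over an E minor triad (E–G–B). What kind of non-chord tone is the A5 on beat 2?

The harmony at that moment is E minor triad (E, G, B); A5 is not a chord tone.
It is approached by step down from B5 and left by step down to G5.
Step in, step out in the same direction — a passing tone.

Passing tone.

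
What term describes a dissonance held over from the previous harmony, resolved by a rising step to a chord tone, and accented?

Retardation.

Approach: by preparation — the pitch is first a chord tone, then held (tied or repeated) while the harmony changes under it. Departure: up by step. Metric position: strong.
A prepared dissonance that resolves upward by step — a retardation. (The same figure resolving downward would be a suspension.)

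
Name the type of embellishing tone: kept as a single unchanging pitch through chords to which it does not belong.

Approach: none. Departure: none — a single pitch is sustained while the chords change around it, passing through harmonies that do not contain it.
No melodic motion at all; the dissonance is created entirely by the moving harmonies against the stationary note — a pedal tone (pedal point).

Pedal tone.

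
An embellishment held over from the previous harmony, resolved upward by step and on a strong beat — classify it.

Approach: by preparation — the pitch is first a chord tone, then held (tied or repeated) while the harmony changes under it. Departure: up by step. Metric position: strong.
A prepared dissonance that resolves upward by step — a retardation. (The same figure resolving downward would be a suspension.)

Retardation.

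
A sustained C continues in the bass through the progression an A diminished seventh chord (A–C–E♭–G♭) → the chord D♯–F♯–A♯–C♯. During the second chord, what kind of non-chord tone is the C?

Pedal tone (pedal point).

The harmony at that moment is D♯ minor seventh chord (D♯, F♯, A♯, C♯); C is not a chord tone.
It is held over (the same pitch as the preceding C) and then sustained as the same pitch into the next harmony.
Sustained through a change of harmony — a pedal tone.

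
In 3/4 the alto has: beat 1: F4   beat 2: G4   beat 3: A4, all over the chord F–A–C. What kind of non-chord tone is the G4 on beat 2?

Passing tone.

The harmony at that moment is F major triad (F, A, C); G4 is not a chord tone.
It is approached by step up from F4 and left by step up to A4.
Step in, step out in the same direction — a passing tone.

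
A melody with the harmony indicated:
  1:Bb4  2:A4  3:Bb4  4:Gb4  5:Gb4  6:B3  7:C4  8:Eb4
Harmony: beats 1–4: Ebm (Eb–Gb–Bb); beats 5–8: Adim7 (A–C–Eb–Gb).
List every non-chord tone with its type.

The harmony at that moment is Eb minor triad (Eb, Gb, Bb); A4 is not a chord tone.
It is approached by step down from Bb4 and left by step up to Bb4.
Step away and step back to the same note — a neighbor tone (lower neighbor).
The harmony at that moment is A diminished seventh chord (A, C, Eb, Gb); B3 is not a chord tone.
It is approached by leap down from Gb4 and left by step up to C4.
Leap in, step out — an appoggiatura.

A4 (beat 2) — neighbor tone; B3 (beat 6) — appoggiatura.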